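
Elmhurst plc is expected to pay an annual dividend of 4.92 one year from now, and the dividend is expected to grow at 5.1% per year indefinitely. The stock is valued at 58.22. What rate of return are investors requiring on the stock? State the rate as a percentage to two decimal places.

13.55%

P = D₁/(r − g) ⇒ r = D₁/P + g = 4.9200/58.22 + 0.051 = 0.084507 + 0.051 = 0.135507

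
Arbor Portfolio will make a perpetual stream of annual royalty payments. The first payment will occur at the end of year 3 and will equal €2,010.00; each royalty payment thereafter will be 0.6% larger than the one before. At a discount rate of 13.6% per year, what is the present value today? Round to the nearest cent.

Value at end of year 2: C₁ / (r − g) = €2,010.00 / (0.136 − 0.006) = €15,461.5385
Discount to today: PV = €15,461.5385 / (1 + 0.136)^2 = €15,461.5385 / 1.290496 = €11,981.08

€11981.08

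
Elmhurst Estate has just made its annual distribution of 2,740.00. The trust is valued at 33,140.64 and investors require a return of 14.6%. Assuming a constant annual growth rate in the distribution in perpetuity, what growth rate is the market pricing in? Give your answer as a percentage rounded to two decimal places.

P = D₀(1+g)/(r−g) ⇒ P(r−g) = D₀(1+g) ⇒ g(P+D₀) = P·r − D₀
g = (P·r − D₀)/(P + D₀) = (33,140.64×0.146 − 2,740.00) / (33,140.64 + 2,740.00) = 0.058487

5.85%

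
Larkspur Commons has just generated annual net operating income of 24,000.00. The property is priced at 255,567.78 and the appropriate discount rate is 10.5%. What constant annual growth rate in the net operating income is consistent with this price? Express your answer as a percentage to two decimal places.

1.01%

P = D₀(1+g)/(r−g) ⇒ P(r−g) = D₀(1+g) ⇒ g(P+D₀) = P·r − D₀
g = (P·r − D₀)/(P + D₀) = (255,567.78×0.105 − 24,000.00) / (255,567.78 + 24,000.00) = 0.010139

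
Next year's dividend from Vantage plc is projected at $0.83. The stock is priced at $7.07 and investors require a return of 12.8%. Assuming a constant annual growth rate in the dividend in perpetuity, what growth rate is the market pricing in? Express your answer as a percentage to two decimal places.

1.06%

P = D₁/(r−g) ⇒ g = r − D₁/P = 0.128 − $0.83/$7.07 = 0.010603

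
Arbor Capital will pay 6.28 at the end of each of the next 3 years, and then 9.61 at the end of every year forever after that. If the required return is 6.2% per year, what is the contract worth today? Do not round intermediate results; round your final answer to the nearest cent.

146.13

PV of 3-year annuity: 6.28 × [1 − (1+0.062)^−3] / 0.062 = 16.72459
Perpetuity value at year 3: 9.61 / 0.062 = 155.00000
PV of perpetuity: 155.00000 / (1+0.062)^3 = 129.40711
Total PV = 16.72459 + 129.40711 = 146.13171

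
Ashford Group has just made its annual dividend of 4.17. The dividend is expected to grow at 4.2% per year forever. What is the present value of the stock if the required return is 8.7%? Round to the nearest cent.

D₁ = D₀ × (1 + g) = 4.17 × 1.042 = 4.3451
Growing perpetuity: P = D₁ / (r − g) = 4.3451 / (0.087 − 0.042) = 96.56

96.56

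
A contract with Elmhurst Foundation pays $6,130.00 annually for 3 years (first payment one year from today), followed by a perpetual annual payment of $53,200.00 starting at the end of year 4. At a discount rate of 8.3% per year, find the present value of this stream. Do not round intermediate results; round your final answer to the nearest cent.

$520313.55

PV of 3-year annuity: $6,130.00 × [1 − (1+0.083)^−3] / 0.083 = 15712.47845
Perpetuity value at year 3: $53,200.00 / 0.083 = 640963.85542
PV of perpetuity: 640963.85542 / (1+0.083)^3 = 504601.07342
Total PV = 15712.47845 + 504601.07342 = 520313.55187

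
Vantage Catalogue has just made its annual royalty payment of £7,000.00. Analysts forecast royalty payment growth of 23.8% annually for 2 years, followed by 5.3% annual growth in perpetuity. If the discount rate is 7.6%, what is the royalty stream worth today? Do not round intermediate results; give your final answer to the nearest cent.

£441564.01

D_1 = 8666.00000
D_2 = 10728.50800
Terminal value at year 2: TV = D_2×(1+g_2)/(r−g_2) = 11297.11892/0.023 = 491179.08365
P_0 = D_1/(1+r)^1 + D_2/(1+r)^2 + TV/(1+r)^2
    = 8053.90335 + 9266.47987 + 424243.62195 = 441564.00517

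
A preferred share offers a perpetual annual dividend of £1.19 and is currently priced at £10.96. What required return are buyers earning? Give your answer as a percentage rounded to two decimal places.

P = C/r ⇒ r = C/P = £1.19/£10.96 = 0.108577

10.86%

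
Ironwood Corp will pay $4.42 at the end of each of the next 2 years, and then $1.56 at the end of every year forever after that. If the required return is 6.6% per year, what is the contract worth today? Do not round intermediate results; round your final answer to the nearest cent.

$28.84

PV of 2-year annuity: $4.42 × [1 − (1+0.066)^−2] / 0.066 = 8.03597
Perpetuity value at year 2: $1.56 / 0.066 = 23.63636
PV of perpetuity: 23.63636 / (1+0.066)^2 = 20.80014
Total PV = 8.03597 + 20.80014 = 28.83611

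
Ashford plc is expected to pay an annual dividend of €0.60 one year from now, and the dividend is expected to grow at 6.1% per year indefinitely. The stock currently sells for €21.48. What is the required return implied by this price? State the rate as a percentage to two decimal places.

8.89%

P = D₁/(r − g) ⇒ r = D₁/P + g = €0.6000/€21.48 + 0.061 = 0.027933 + 0.061 = 0.088933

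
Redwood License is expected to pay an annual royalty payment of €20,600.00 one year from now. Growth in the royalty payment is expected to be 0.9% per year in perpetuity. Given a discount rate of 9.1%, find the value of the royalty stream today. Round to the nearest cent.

Growing perpetuity: P = D₁ / (r − g) = €20,600.0000 / (0.091 − 0.009) = €251,219.51

€251219.51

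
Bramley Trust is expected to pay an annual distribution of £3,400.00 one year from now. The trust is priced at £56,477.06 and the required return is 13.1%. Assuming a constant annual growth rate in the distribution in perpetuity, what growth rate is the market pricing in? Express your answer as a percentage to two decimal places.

7.08%

P = D₁/(r−g) ⇒ g = r − D₁/P = 0.131 − £3,400.00/£56,477.06 = 0.070799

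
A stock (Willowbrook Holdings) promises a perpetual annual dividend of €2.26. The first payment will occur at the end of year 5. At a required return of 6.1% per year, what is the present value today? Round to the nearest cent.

€29.24

Value at end of year 4: C / r = €2.26 / 0.061 = €37.0492
Discount to today: PV = €37.0492 / (1 + 0.061)^4 = €37.0492 / 1.267248 = €29.24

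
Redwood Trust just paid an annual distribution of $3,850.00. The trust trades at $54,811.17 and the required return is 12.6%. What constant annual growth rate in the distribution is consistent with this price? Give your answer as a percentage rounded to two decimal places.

P = D₀(1+g)/(r−g) ⇒ P(r−g) = D₀(1+g) ⇒ g(P+D₀) = P·r − D₀
g = (P·r − D₀)/(P + D₀) = ($54,811.17×0.126 − $3,850.00) / ($54,811.17 + $3,850.00) = 0.052099

5.21%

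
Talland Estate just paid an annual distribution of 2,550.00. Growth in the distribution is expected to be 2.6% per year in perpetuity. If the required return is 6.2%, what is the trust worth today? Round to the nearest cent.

72675.00

D₁ = D₀ × (1 + g) = 2,550.00 × 1.026 = 2,616.3000
Growing perpetuity: P = D₁ / (r − g) = 2,616.3000 / (0.062 − 0.026) = 72,675.00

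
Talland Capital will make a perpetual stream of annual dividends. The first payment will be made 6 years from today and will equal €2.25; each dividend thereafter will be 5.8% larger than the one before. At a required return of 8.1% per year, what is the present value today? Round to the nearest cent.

€66.27

Value at end of year 5: C₁ / (r − g) = €2.25 / (0.081 − 0.058) = €97.8261
Discount to today: PV = €97.8261 / (1 + 0.081)^5 = €97.8261 / 1.476143 = €66.27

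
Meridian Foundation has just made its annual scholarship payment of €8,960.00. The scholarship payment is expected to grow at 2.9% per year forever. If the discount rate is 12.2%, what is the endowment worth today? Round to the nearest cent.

€99138.06

D₁ = D₀ × (1 + g) = €8,960.00 × 1.029 = €9,219.8400
Growing perpetuity: P = D₁ / (r − g) = €9,219.8400 / (0.122 − 0.029) = €99,138.06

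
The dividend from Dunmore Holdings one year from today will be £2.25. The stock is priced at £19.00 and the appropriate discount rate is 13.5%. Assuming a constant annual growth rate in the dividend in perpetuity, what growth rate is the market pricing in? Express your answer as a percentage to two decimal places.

P = D₁/(r−g) ⇒ g = r − D₁/P = 0.135 − £2.25/£19.00 = 0.016579

1.66%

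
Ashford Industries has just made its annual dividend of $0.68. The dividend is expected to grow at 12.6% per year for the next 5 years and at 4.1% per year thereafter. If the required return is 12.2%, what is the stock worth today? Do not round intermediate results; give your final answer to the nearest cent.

D_1 = 0.76568
D_2 = 0.86216
D_3 = 0.97079
D_4 = 1.09311
D_5 = 1.23084
Terminal value at year 5: TV = D_5×(1+g_2)/(r−g_2) = 1.28130/0.081 = 15.81855
P_0 = D_1/(1+r)^1 + D_2/(1+r)^2 + D_3/(1+r)^3 + D_4/(1+r)^4 + D_5/(1+r)^5 + TV/(1+r)^5
    = 0.68242 + 0.68486 + 0.68730 + 0.68975 + 0.69221 + 8.89615 = 12.33269

$12.33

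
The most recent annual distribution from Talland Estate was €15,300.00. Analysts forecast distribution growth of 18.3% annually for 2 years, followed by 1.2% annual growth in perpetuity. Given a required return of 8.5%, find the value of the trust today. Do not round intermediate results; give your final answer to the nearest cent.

D_1 = 18099.90000
D_2 = 21412.18170
Terminal value at year 2: TV = D_2×(1+g_2)/(r−g_2) = 21669.12788/0.073 = 296837.36822
P_0 = D_1/(1+r)^1 + D_2/(1+r)^2 + TV/(1+r)^2
    = 16681.93548 + 18188.69095 + 252150.07176 = 287020.69819

€287020.70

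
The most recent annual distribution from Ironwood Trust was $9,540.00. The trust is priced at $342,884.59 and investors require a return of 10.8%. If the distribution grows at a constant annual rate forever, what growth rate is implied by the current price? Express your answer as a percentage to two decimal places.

P = D₀(1+g)/(r−g) ⇒ P(r−g) = D₀(1+g) ⇒ g(P+D₀) = P·r − D₀
g = (P·r − D₀)/(P + D₀) = ($342,884.59×0.108 − $9,540.00) / ($342,884.59 + $9,540.00) = 0.078007

7.80%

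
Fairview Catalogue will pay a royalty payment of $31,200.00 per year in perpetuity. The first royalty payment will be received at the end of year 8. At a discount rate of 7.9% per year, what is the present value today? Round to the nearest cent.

Value at end of year 7: C / r = $31,200.00 / 0.079 = $394,936.7089
Discount to today: PV = $394,936.7089 / (1 + 0.079)^7 = $394,936.7089 / 1.702747 = $231,940.93

$231940.93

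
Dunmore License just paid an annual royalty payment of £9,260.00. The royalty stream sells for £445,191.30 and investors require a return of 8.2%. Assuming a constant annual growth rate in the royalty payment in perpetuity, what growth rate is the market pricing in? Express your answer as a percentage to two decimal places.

P = D₀(1+g)/(r−g) ⇒ P(r−g) = D₀(1+g) ⇒ g(P+D₀) = P·r − D₀
g = (P·r − D₀)/(P + D₀) = (£445,191.30×0.082 − £9,260.00) / (£445,191.30 + £9,260.00) = 0.059953

6.00%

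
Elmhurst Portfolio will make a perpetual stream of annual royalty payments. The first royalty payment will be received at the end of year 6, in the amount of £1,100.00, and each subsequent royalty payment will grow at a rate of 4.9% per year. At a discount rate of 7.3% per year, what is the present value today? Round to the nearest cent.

Value at end of year 5: C₁ / (r − g) = £1,100.00 / (0.073 − 0.049) = £45,833.3333
Discount to today: PV = £45,833.3333 / (1 + 0.073)^5 = £45,833.3333 / 1.422324 = £32,224.25

£32224.25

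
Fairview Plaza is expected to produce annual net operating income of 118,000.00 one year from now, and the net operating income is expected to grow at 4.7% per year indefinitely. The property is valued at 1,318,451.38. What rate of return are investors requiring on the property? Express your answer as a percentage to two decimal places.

13.65%

P = D₁/(r − g) ⇒ r = D₁/P + g = 118,000.0000/1,318,451.38 + 0.047 = 0.089499 + 0.047 = 0.136499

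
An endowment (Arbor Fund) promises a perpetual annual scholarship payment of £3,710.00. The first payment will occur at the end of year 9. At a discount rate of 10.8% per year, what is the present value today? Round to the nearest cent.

Value at end of year 8: C / r = £3,710.00 / 0.108 = £34,351.8519
Discount to today: PV = £34,351.8519 / (1 + 0.108)^8 = £34,351.8519 / 2.271528 = £15,122.80

£15122.80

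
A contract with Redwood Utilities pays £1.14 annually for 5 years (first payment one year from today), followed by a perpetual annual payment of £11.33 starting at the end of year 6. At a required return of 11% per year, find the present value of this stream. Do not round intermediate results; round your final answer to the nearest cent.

£65.34

PV of 5-year annuity: £1.14 × [1 − (1+0.11)^−5] / 0.11 = 4.21332
Perpetuity value at year 5: £11.33 / 0.11 = 103.00000
PV of perpetuity: 103.00000 / (1+0.11)^5 = 61.12549
Total PV = 4.21332 + 61.12549 = 65.33881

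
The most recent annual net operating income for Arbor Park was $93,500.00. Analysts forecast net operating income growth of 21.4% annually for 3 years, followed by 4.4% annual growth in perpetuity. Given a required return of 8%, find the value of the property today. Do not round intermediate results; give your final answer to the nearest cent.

$4207226.83

D_1 = 113509.00000
D_2 = 137799.92600
D_3 = 167289.11016
Terminal value at year 3: TV = D_3×(1+g_2)/(r−g_2) = 174649.83101/0.036 = 4851384.19476
P_0 = D_1/(1+r)^1 + D_2/(1+r)^2 + D_3/(1+r)^3 + TV/(1+r)^3
    = 105100.92593 + 118141.22599 + 132799.48922 + 3851185.18737 = 4207226.82851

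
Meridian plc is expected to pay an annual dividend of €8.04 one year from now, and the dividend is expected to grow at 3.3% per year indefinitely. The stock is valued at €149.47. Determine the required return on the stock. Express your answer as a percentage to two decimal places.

P = D₁/(r − g) ⇒ r = D₁/P + g = €8.0400/€149.47 + 0.033 = 0.053790 + 0.033 = 0.086790

8.68%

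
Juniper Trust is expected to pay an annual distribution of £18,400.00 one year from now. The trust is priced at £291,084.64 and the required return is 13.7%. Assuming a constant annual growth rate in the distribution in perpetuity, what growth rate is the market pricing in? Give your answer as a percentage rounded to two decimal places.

P = D₁/(r−g) ⇒ g = r − D₁/P = 0.137 − £18,400.00/£291,084.64 = 0.073788

7.38%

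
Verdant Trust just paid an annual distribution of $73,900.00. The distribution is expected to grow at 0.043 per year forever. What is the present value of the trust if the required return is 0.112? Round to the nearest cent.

$1117068.12

D₁ = D₀ × (1 + g) = $73,900.00 × 1.043 = $77,077.7000
Growing perpetuity: P = D₁ / (r − g) = $77,077.7000 / (0.112 − 0.043) = $1,117,068.12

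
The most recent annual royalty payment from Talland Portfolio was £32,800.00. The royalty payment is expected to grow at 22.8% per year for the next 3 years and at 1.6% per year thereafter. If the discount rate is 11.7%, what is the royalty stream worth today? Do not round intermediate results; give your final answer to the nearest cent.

D_1 = 40278.40000
D_2 = 49461.87520
D_3 = 60739.18275
Terminal value at year 3: TV = D_3×(1+g_2)/(r−g_2) = 61711.00967/0.101 = 611000.09574
P_0 = D_1/(1+r)^1 + D_2/(1+r)^2 + D_3/(1+r)^3 + TV/(1+r)^3
    = 36059.44494 + 39642.79175 + 43582.22764 + 438411.31962 = 557695.78395

£557695.78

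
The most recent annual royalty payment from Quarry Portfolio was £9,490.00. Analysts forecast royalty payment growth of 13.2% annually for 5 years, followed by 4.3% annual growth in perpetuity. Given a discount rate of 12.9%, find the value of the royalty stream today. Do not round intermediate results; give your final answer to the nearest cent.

D_1 = 10742.68000
D_2 = 12160.71376
D_3 = 13765.92798
D_4 = 15583.03047
D_5 = 17639.99049
Terminal value at year 5: TV = D_5×(1+g_2)/(r−g_2) = 18398.51008/0.086 = 213936.16375
P_0 = D_1/(1+r)^1 + D_2/(1+r)^2 + D_3/(1+r)^3 + D_4/(1+r)^4 + D_5/(1+r)^5 + TV/(1+r)^5
    = 9515.21701 + 9540.50102 + 9565.85222 + 9591.27078 + 9616.75688 + 116631.13292 = 164460.73083

£164460.73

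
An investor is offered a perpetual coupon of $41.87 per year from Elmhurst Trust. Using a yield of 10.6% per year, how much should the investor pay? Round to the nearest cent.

Level perpetuity: PV = C / r = $41.87 / 0.106 = $395.00

$395.00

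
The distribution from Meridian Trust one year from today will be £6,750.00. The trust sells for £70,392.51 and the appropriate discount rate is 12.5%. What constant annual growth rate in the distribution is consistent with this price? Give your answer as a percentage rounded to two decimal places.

P = D₁/(r−g) ⇒ g = r − D₁/P = 0.125 − £6,750.00/£70,392.51 = 0.029109

2.91%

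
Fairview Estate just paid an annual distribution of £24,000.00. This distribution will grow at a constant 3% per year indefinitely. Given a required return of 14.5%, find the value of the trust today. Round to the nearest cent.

D₁ = D₀ × (1 + g) = £24,000.00 × 1.03 = £24,720.0000
Growing perpetuity: P = D₁ / (r − g) = £24,720.0000 / (0.145 − 0.03) = £214,956.52

£214956.52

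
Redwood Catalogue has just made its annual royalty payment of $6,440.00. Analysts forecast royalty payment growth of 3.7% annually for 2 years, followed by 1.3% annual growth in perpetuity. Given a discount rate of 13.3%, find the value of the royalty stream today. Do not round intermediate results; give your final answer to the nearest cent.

D_1 = 6678.28000
D_2 = 6925.37636
Terminal value at year 2: TV = D_2×(1+g_2)/(r−g_2) = 7015.40625/0.12 = 58461.71877
P_0 = D_1/(1+r)^1 + D_2/(1+r)^2 + TV/(1+r)^2
    = 5894.33363 + 5394.90201 + 45541.96443 = 56831.20006

$56831.20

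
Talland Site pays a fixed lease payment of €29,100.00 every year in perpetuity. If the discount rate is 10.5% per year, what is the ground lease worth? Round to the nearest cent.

€277142.86

Level perpetuity: PV = C / r = €29,100.00 / 0.105 = €277,142.86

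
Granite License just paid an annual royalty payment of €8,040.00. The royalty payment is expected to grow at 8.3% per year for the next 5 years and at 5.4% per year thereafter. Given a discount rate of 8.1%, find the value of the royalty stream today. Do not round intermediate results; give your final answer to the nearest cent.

€357195.62

D_1 = 8707.32000
D_2 = 9430.02756
D_3 = 10212.71985
D_4 = 11060.37559
D_5 = 11978.38677
Terminal value at year 5: TV = D_5×(1+g_2)/(r−g_2) = 12625.21965/0.027 = 467600.72795
P_0 = D_1/(1+r)^1 + D_2/(1+r)^2 + D_3/(1+r)^3 + D_4/(1+r)^4 + D_5/(1+r)^5 + TV/(1+r)^5
    = 8054.87512 + 8069.77775 + 8084.70796 + 8099.66579 + 8114.65130 + 316771.94327 = 357195.62119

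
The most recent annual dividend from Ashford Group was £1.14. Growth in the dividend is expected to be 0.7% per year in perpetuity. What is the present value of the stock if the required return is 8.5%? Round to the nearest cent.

D₁ = D₀ × (1 + g) = £1.14 × 1.007 = £1.1480
Growing perpetuity: P = D₁ / (r − g) = £1.1480 / (0.085 − 0.007) = £14.72

£14.72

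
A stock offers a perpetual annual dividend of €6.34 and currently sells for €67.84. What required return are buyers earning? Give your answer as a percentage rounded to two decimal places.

9.35%

P = C/r ⇒ r = C/P = €6.34/€67.84 = 0.093455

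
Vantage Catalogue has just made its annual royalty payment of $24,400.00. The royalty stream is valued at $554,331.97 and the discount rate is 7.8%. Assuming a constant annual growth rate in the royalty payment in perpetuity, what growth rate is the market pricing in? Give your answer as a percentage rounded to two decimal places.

3.26%

P = D₀(1+g)/(r−g) ⇒ P(r−g) = D₀(1+g) ⇒ g(P+D₀) = P·r − D₀
g = (P·r − D₀)/(P + D₀) = ($554,331.97×0.078 − $24,400.00) / ($554,331.97 + $24,400.00) = 0.032550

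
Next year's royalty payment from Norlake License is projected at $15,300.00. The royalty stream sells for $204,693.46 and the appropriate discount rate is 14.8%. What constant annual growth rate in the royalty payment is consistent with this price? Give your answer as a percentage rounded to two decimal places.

7.33%

P = D₁/(r−g) ⇒ g = r − D₁/P = 0.148 − $15,300.00/$204,693.46 = 0.073254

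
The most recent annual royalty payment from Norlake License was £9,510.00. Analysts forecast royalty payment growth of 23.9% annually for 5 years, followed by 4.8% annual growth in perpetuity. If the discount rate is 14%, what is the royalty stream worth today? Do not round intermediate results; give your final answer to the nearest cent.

£225749.73

D_1 = 11782.89000
D_2 = 14599.00071
D_3 = 18088.16188
D_4 = 22411.23257
D_5 = 27767.51715
Terminal value at year 5: TV = D_5×(1+g_2)/(r−g_2) = 29100.35798/0.092 = 316308.23887
P_0 = D_1/(1+r)^1 + D_2/(1+r)^2 + D_3/(1+r)^3 + D_4/(1+r)^4 + D_5/(1+r)^5 + TV/(1+r)^5
    = 10335.86842 + 11233.45699 + 12208.99405 + 13269.24880 + 14421.57830 + 164280.58755 = 225749.73411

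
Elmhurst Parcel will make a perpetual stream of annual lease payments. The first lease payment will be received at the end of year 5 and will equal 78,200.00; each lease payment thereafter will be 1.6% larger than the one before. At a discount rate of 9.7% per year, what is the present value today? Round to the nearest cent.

Value at end of year 4: C₁ / (r − g) = 78,200.00 / (0.097 − 0.016) = 965,432.0988
Discount to today: PV = 965,432.0988 / (1 + 0.097)^4 = 965,432.0988 / 1.448193 = 666,645.92

666645.92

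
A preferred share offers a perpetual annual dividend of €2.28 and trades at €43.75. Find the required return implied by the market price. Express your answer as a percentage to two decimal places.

5.21%

P = C/r ⇒ r = C/P = €2.28/€43.75 = 0.052114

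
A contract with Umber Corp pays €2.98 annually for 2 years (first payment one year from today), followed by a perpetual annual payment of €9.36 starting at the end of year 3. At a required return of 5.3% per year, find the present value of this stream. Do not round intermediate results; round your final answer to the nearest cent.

€164.79

PV of 2-year annuity: €2.98 × [1 − (1+0.053)^−2] / 0.053 = 5.51758
Perpetuity value at year 2: €9.36 / 0.053 = 176.60377
PV of perpetuity: 176.60377 / (1+0.053)^2 = 159.27339
Total PV = 5.51758 + 159.27339 = 164.79097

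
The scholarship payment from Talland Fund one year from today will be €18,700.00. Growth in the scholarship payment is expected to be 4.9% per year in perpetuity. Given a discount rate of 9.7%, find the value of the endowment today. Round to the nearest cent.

€389583.33

Growing perpetuity: P = D₁ / (r − g) = €18,700.0000 / (0.097 − 0.049) = €389,583.33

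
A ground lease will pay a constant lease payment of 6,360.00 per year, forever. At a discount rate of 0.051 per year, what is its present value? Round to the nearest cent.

124705.88

Level perpetuity: PV = C / r = 6,360.00 / 0.051 = 124,705.88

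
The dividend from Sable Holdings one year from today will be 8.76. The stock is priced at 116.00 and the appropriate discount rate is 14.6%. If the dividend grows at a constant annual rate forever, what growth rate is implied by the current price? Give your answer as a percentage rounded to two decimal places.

P = D₁/(r−g) ⇒ g = r − D₁/P = 0.146 − 8.76/116.00 = 0.070483

7.05%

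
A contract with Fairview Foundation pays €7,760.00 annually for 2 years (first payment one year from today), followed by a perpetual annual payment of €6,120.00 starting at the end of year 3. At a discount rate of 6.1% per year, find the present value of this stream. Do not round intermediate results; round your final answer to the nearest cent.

PV of 2-year annuity: €7,760.00 × [1 − (1+0.061)^−2] / 0.061 = 14207.21475
Perpetuity value at year 2: €6,120.00 / 0.061 = 100327.86885
PV of perpetuity: 100327.86885 / (1+0.061)^2 = 89123.20979
Total PV = 14207.21475 + 89123.20979 = 103330.42455

€103330.42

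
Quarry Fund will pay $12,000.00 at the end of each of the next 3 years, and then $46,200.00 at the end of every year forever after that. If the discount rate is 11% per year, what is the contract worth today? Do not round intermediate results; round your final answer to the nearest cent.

$336424.96

PV of 3-year annuity: $12,000.00 × [1 − (1+0.11)^−3] / 0.11 = 29324.57659
Perpetuity value at year 3: $46,200.00 / 0.11 = 420000.00000
PV of perpetuity: 420000.00000 / (1+0.11)^3 = 307100.38015
Total PV = 29324.57659 + 307100.38015 = 336424.95673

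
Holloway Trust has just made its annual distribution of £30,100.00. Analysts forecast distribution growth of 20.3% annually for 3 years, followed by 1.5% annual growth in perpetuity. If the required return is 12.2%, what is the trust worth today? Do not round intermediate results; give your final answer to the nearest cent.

£455915.53

D_1 = 36210.30000
D_2 = 43560.99090
D_3 = 52403.87205
Terminal value at year 3: TV = D_3×(1+g_2)/(r−g_2) = 53189.93013/0.107 = 497102.15078
P_0 = D_1/(1+r)^1 + D_2/(1+r)^2 + D_3/(1+r)^3 + TV/(1+r)^3
    = 32272.99465 + 34602.86325 + 37100.93092 + 351938.73721 = 455915.52603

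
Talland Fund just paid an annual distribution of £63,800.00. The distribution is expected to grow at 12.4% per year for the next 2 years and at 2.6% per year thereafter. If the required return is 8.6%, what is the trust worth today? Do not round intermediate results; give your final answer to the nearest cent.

£1303039.61

D_1 = 71711.20000
D_2 = 80603.38880
Terminal value at year 2: TV = D_2×(1+g_2)/(r−g_2) = 82699.07691/0.06 = 1378317.94848
P_0 = D_1/(1+r)^1 + D_2/(1+r)^2 + TV/(1+r)^2
    = 66032.41252 + 68342.93893 + 1168664.25567 = 1303039.60712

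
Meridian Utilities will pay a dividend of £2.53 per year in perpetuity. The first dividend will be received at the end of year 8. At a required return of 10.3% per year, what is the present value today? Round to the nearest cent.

Value at end of year 7: C / r = £2.53 / 0.103 = £24.5631
Discount to today: PV = £24.5631 / (1 + 0.103)^7 = £24.5631 / 1.986226 = £12.37

£12.37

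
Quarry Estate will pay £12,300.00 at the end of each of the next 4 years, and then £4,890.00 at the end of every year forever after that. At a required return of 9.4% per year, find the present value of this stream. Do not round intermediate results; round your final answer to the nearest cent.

£75818.33

PV of 4-year annuity: £12,300.00 × [1 − (1+0.094)^−4] / 0.094 = 39501.18621
Perpetuity value at year 4: £4,890.00 / 0.094 = 52021.27660
PV of perpetuity: 52021.27660 / (1+0.094)^4 = 36317.14647
Total PV = 39501.18621 + 36317.14647 = 75818.33268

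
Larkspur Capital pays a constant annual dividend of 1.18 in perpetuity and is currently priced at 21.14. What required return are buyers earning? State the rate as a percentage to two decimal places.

5.58%

P = C/r ⇒ r = C/P = 1.18/21.14 = 0.055818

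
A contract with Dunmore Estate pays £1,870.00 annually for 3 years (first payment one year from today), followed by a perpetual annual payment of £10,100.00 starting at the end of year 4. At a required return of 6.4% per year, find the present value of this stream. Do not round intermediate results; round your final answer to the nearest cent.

PV of 3-year annuity: £1,870.00 × [1 − (1+0.064)^−3] / 0.064 = 4961.76896
Perpetuity value at year 3: £10,100.00 / 0.064 = 157812.50000
PV of perpetuity: 157812.50000 / (1+0.064)^3 = 131013.64089
Total PV = 4961.76896 + 131013.64089 = 135975.40985

£135975.41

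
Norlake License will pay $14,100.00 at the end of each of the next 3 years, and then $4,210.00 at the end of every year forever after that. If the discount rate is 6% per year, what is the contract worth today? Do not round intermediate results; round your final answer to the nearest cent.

PV of 3-year annuity: $14,100.00 × [1 − (1+0.06)^−3] / 0.06 = 37689.46849
Perpetuity value at year 3: $4,210.00 / 0.06 = 70166.66667
PV of perpetuity: 70166.66667 / (1+0.06)^3 = 58913.28636
Total PV = 37689.46849 + 58913.28636 = 96602.75485

$96602.75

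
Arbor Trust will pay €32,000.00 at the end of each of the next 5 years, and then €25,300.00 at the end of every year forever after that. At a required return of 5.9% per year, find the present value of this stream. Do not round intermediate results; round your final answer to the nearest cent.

PV of 5-year annuity: €32,000.00 × [1 − (1+0.059)^−5] / 0.059 = 135163.13306
Perpetuity value at year 5: €25,300.00 / 0.059 = 428813.55932
PV of perpetuity: 428813.55932 / (1+0.059)^5 = 321950.20725
Total PV = 135163.13306 + 321950.20725 = 457113.34031

€457113.34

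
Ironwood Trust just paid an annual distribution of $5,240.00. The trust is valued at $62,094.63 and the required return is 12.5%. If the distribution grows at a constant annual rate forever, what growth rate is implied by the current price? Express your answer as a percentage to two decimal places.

3.75%

P = D₀(1+g)/(r−g) ⇒ P(r−g) = D₀(1+g) ⇒ g(P+D₀) = P·r − D₀
g = (P·r − D₀)/(P + D₀) = ($62,094.63×0.125 − $5,240.00) / ($62,094.63 + $5,240.00) = 0.037452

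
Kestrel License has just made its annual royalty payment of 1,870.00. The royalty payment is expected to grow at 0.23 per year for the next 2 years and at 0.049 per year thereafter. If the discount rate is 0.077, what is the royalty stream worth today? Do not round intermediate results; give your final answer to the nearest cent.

D_1 = 2300.10000
D_2 = 2829.12300
Terminal value at year 2: TV = D_2×(1+g_2)/(r−g_2) = 2967.75003/0.028 = 105991.07239
P_0 = D_1/(1+r)^1 + D_2/(1+r)^2 + TV/(1+r)^2
    = 2135.65460 + 2439.04842 + 91377.20705 = 95951.91007

95951.91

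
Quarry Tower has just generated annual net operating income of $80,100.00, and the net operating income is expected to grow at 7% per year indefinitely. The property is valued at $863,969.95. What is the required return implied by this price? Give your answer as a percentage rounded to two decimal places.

D₁ = $80,100.00 × 1.07 = $85,707.0000
P = D₁/(r − g) ⇒ r = D₁/P + g = $85,707.0000/$863,969.95 + 0.07 = 0.099201 + 0.07 = 0.169201

16.92%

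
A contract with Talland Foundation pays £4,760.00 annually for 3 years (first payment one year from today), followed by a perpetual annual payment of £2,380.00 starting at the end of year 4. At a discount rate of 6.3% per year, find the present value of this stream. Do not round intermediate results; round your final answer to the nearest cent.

PV of 3-year annuity: £4,760.00 × [1 − (1+0.063)^−3] / 0.063 = 12653.24337
Perpetuity value at year 3: £2,380.00 / 0.063 = 37777.77778
PV of perpetuity: 37777.77778 / (1+0.063)^3 = 31451.15609
Total PV = 12653.24337 + 31451.15609 = 44104.39946

£44104.40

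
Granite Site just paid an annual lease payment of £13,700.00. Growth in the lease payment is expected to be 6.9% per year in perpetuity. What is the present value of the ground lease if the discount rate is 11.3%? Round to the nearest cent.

£332847.73

D₁ = D₀ × (1 + g) = £13,700.00 × 1.069 = £14,645.3000
Growing perpetuity: P = D₁ / (r − g) = £14,645.3000 / (0.113 − 0.069) = £332,847.73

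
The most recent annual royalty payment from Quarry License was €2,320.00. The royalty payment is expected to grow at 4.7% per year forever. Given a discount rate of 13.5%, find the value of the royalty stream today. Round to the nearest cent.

D₁ = D₀ × (1 + g) = €2,320.00 × 1.047 = €2,429.0400
Growing perpetuity: P = D₁ / (r − g) = €2,429.0400 / (0.135 − 0.047) = €27,602.73

€27602.73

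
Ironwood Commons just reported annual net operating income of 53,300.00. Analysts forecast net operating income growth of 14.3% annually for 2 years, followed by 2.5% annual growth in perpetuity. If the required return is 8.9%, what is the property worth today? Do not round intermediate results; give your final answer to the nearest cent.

1055049.55

D_1 = 60921.90000
D_2 = 69633.73170
Terminal value at year 2: TV = D_2×(1+g_2)/(r−g_2) = 71374.57499/0.064 = 1115227.73426
P_0 = D_1/(1+r)^1 + D_2/(1+r)^2 + TV/(1+r)^2
    = 55942.97521 + 58717.00704 + 940389.56580 = 1055049.54804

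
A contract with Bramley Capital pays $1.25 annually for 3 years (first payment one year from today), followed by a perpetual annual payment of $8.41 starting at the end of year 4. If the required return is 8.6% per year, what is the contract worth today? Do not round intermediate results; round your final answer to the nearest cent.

$79.54

PV of 3-year annuity: $1.25 × [1 − (1+0.086)^−3] / 0.086 = 3.18681
Perpetuity value at year 3: $8.41 / 0.086 = 97.79070
PV of perpetuity: 97.79070 / (1+0.086)^3 = 76.34983
Total PV = 3.18681 + 76.34983 = 79.53664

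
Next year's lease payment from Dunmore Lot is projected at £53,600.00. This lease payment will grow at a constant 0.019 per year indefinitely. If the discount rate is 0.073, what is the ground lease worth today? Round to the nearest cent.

£992592.59

Growing perpetuity: P = D₁ / (r − g) = £53,600.0000 / (0.073 − 0.019) = £992,592.59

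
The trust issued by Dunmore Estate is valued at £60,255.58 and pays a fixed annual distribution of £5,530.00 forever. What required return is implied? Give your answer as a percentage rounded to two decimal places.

9.18%

P = C/r ⇒ r = C/P = £5,530.00/£60,255.58 = 0.091776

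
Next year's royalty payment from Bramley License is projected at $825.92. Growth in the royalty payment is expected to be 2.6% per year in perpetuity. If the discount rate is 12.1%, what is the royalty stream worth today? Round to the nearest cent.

$8693.89

Growing perpetuity: P = D₁ / (r − g) = $825.9200 / (0.121 − 0.026) = $8,693.89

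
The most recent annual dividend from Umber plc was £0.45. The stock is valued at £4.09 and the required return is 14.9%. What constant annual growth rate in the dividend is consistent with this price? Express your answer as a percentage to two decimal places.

P = D₀(1+g)/(r−g) ⇒ P(r−g) = D₀(1+g) ⇒ g(P+D₀) = P·r − D₀
g = (P·r − D₀)/(P + D₀) = (£4.09×0.149 − £0.45) / (£4.09 + £0.45) = 0.035112

3.51%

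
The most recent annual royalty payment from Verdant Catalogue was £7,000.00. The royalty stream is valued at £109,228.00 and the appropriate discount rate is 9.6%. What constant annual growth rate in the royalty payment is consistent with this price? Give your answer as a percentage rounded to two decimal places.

3.00%

P = D₀(1+g)/(r−g) ⇒ P(r−g) = D₀(1+g) ⇒ g(P+D₀) = P·r − D₀
g = (P·r − D₀)/(P + D₀) = (£109,228.00×0.096 − £7,000.00) / (£109,228.00 + £7,000.00) = 0.029992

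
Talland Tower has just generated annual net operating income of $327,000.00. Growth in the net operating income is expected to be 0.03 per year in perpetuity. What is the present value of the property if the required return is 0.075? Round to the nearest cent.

D₁ = D₀ × (1 + g) = $327,000.00 × 1.03 = $336,810.0000
Growing perpetuity: P = D₁ / (r − g) = $336,810.0000 / (0.075 − 0.03) = $7,484,666.67

$7484666.67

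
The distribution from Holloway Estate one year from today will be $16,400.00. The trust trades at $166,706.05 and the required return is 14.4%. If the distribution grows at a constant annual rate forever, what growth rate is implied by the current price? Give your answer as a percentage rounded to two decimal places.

4.56%

P = D₁/(r−g) ⇒ g = r − D₁/P = 0.144 − $16,400.00/$166,706.05 = 0.045623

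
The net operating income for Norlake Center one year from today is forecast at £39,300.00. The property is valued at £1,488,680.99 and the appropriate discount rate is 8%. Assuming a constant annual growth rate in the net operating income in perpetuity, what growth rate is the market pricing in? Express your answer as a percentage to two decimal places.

P = D₁/(r−g) ⇒ g = r − D₁/P = 0.08 − £39,300.00/£1,488,680.99 = 0.053601

5.36%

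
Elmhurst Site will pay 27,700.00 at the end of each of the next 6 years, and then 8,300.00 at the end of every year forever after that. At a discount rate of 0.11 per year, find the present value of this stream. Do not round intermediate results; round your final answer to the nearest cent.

PV of 6-year annuity: 27,700.00 × [1 − (1+0.11)^−6] / 0.11 = 117185.89855
Perpetuity value at year 6: 8,300.00 / 0.11 = 75454.54545
PV of perpetuity: 75454.54545 / (1+0.11)^6 = 40341.08127
Total PV = 117185.89855 + 40341.08127 = 157526.97982

157526.98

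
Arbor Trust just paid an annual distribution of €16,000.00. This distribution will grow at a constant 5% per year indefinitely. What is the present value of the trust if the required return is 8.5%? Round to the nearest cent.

D₁ = D₀ × (1 + g) = €16,000.00 × 1.05 = €16,800.0000
Growing perpetuity: P = D₁ / (r − g) = €16,800.0000 / (0.085 − 0.05) = €480,000.00

€480000.00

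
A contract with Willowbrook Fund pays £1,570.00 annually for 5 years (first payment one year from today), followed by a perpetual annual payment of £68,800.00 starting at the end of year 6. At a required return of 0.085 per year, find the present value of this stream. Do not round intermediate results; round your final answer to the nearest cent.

£544482.40

PV of 5-year annuity: £1,570.00 × [1 − (1+0.085)^−5] / 0.085 = 6186.80806
Perpetuity value at year 5: £68,800.00 / 0.085 = 809411.76471
PV of perpetuity: 809411.76471 / (1+0.085)^5 = 538295.58967
Total PV = 6186.80806 + 538295.58967 = 544482.39774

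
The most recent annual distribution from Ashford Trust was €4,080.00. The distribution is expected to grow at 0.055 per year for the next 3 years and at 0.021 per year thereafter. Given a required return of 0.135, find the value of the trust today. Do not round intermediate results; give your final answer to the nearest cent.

€39940.32

D_1 = 4304.40000
D_2 = 4541.14200
D_3 = 4790.90481
Terminal value at year 3: TV = D_3×(1+g_2)/(r−g_2) = 4891.51381/0.114 = 42908.01589
P_0 = D_1/(1+r)^1 + D_2/(1+r)^2 + D_3/(1+r)^3 + TV/(1+r)^3
    = 3792.42291 + 3525.11557 + 3276.64927 + 29346.13075 = 39940.31849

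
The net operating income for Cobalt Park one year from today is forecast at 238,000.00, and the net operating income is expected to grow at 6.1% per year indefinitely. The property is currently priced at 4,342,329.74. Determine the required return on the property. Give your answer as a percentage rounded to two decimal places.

11.58%

P = D₁/(r − g) ⇒ r = D₁/P + g = 238,000.0000/4,342,329.74 + 0.061 = 0.054809 + 0.061 = 0.115809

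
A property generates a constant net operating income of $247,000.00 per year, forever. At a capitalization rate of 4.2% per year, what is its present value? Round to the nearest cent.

$5880952.38

Level perpetuity: PV = C / r = $247,000.00 / 0.042 = $5,880,952.38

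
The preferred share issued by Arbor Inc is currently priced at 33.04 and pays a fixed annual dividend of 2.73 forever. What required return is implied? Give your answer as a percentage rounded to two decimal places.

8.26%

P = C/r ⇒ r = C/P = 2.73/33.04 = 0.082627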